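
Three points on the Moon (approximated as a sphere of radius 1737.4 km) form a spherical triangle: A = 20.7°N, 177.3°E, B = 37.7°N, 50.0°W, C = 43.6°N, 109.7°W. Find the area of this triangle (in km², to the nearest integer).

631246 km²

Side lengths (central angles): a = 0.7802, b = 1.1132, c = 1.8606 rad; semiperimeter s = 1.8770.
By l'Huilier's theorem, tan(E/4) = √[tan(s/2) tan((s−a)/2) tan((s−b)/2) tan((s−c)/2)], giving spherical excess E = 0.2091 rad.
Area = E·R² = 0.2091 × (1737.4)² ≈ 631246 km².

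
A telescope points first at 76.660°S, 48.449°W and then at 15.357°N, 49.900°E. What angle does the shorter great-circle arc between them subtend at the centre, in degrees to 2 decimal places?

Let φ₁ = -1.3380 rad, φ₂ = 0.2680 rad, and Δλ = 1.7165 rad.
Haversine: a = sin²(Δφ/2) + cos φ₁ cos φ₂ sin²(Δλ/2) = 0.5176 + (0.2307)(0.9643)(0.5726) = 0.64500.
Central angle c = 2·arcsin(√a) = 1.86502 rad.
So the angular separation is 106.86°.

106.86°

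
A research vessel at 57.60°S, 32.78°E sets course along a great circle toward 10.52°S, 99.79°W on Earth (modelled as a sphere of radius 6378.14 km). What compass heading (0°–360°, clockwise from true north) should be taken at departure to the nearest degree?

With φ₁ = -1.0053, φ₂ = -0.1836, Δλ = -2.3138 rad, the forward-azimuth formula gives
θ = atan2( sin Δλ cos φ₂ , cos φ₁ sin φ₂ − sin φ₁ cos φ₂ cos Δλ ) = atan2(-0.7241, -0.6594) = -132.32°.
Adding 360° brings this into [0°, 360°): 228°.

228°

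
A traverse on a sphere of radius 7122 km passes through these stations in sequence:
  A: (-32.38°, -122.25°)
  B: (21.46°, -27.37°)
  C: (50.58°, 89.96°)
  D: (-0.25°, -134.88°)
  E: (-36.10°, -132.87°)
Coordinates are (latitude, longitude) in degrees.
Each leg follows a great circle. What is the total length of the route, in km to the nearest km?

43191 km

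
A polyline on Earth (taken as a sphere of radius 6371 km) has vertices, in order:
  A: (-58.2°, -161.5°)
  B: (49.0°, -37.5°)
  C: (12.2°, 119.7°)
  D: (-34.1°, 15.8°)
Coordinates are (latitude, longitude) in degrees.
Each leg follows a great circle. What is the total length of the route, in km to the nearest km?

41186 km

Leg A→B: central angle 2.5585 rad, distance 16300.0 km.
Leg B→C: central angle 2.0171 rad, distance 12851.0 km.
Leg C→D: central angle 1.8890 rad, distance 12035.1 km.
Total: 16300.0 + 12851.0 + 12035.1 ≈ 41186 km.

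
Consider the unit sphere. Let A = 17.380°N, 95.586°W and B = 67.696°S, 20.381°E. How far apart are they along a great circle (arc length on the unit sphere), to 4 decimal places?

2.0208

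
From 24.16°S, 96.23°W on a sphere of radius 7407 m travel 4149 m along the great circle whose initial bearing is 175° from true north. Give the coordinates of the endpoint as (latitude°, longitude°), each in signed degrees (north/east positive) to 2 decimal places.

Angular distance δ = d/R = 4149/7407 = 0.56015 rad; initial bearing θ = 3.0543 rad.
sin φ₂ = sin φ₁ cos δ + cos φ₁ sin δ cos θ = (-0.4093)(0.8472) + (0.9124)(0.5313)(-0.9962) = -0.8297, so φ₂ = -56.06°.
Δλ = atan2(sin θ sin δ cos φ₁, cos δ − sin φ₁ sin φ₂) = atan2(0.0423, 0.5076) = 4.758°.
λ₂ = -96.230° + 4.758° = -91.47°.

-56.06°, -91.47°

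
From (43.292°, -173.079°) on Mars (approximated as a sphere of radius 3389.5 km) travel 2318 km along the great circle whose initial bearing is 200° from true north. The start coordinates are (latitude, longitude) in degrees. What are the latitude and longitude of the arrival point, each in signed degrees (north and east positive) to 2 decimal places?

Angular distance δ = d/R = 2318/3389.5 = 0.68388 rad; initial bearing θ = 3.4907 rad.
sin φ₂ = sin φ₁ cos δ + cos φ₁ sin δ cos θ = (0.6857)(0.7751) + (0.7279)(0.6318)(-0.9397) = 0.0994, so φ₂ = 5.70°.
Δλ = atan2(sin θ sin δ cos φ₁, cos δ − sin φ₁ sin φ₂) = atan2(-0.1573, 0.7070) = -12.543°.
λ₂ = -173.079° − 12.543° = -185.62° → 174.38° after wrapping to (−180°, 180°].

5.70°, 174.38°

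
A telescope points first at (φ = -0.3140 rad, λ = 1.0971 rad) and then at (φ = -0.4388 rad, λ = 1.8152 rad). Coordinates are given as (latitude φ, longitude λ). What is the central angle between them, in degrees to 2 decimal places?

In radians: φ₁ = -0.3140, φ₂ = -0.4388, Δλ = 41.144° = 0.7181 rad.
cos c = sin φ₁ sin φ₂ + cos φ₁ cos φ₂ cos Δλ = (-0.3089)(-0.4249) + (0.9511)(0.9053)(0.7531) = 0.77960,
so c = arccos(0.77960) = 0.67676 rad.
So the angular separation is 38.78°.

38.78°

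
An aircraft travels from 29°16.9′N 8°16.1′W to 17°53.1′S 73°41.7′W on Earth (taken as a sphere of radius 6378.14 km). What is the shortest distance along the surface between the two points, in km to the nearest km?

With latitudes φ₁ = 29.282°, φ₂ = -17.885° and longitude difference Δλ = -65.427°:
Haversine: a = sin²(Δφ/2) + cos φ₁ cos φ₂ sin²(Δλ/2) = 0.1601 + (0.8722)(0.9517)(0.2921) = 0.40251.
Central angle c = 2·arcsin(√a) = 1.37455 rad.
Distance = R·c = 6378.14 × 1.3746 ≈ 8767 km.

8767 km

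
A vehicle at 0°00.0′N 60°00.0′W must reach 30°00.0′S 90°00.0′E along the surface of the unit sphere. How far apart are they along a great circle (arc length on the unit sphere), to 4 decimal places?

Let φ₁ = 0.0000 rad, φ₂ = -0.5236 rad, and Δλ = 2.6180 rad.
cos c = sin φ₁ sin φ₂ + cos φ₁ cos φ₂ cos Δλ = (0.0000)(-0.5000) + (1.0000)(0.8660)(-0.8660) = -0.75000,
so c = arccos(-0.75000) = 2.41886 rad.
On the unit sphere the arc length equals the central angle: 2.4189.

2.4189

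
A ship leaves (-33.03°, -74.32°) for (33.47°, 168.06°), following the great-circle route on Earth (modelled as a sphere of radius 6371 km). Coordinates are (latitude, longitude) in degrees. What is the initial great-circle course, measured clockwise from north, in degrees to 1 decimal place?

Δλ = -117.620° = -2.0529 rad.
y = sin Δλ · cos φ₂ = (-0.8860)(0.8342) = -0.7391
x = cos φ₁ sin φ₂ − sin φ₁ cos φ₂ cos Δλ = (0.8384)(0.5515) − (-0.5451)(0.8342)(-0.4636) = 0.2516
θ = atan2(y, x) = -71.20°; adding 360° gives 288.8°.

288.8°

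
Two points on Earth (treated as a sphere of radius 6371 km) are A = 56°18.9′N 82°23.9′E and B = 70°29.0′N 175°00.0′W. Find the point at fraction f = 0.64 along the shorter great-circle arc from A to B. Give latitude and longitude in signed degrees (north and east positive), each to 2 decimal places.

73.96°, 135.24°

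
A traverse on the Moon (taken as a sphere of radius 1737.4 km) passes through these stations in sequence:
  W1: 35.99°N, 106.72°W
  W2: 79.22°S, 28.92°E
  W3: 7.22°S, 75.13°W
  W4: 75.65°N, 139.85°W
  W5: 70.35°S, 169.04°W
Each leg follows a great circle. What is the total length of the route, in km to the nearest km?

13853 km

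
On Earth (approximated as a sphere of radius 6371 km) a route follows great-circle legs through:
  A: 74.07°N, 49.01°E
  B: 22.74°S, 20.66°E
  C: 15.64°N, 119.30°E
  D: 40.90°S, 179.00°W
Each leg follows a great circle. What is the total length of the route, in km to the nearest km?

Leg A→B: central angle 1.7203 rad, distance 10960.0 km.
Leg B→C: central angle 1.8107 rad, distance 11536.1 km.
Leg C→D: central angle 1.4014 rad, distance 8928.5 km.
Total: 10960.0 + 11536.1 + 8928.5 ≈ 31425 km.

31425 km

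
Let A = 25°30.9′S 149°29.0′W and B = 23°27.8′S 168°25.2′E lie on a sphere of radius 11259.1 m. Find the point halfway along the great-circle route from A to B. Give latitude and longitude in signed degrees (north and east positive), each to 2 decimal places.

The central angle between A and B is δ = 0.6668 rad.
With f = 0.5, the slerp weights are sin((1−f)δ)/sin δ = 0.5291 and sin(fδ)/sin δ = 0.5291.
Weighted sum of the unit vectors: (0.5291)·(-0.7775,-0.4583,-0.4307) + (0.5291)·(-0.8986,0.1841,-0.3982) = (-0.8869, -0.1451, -0.4386).
Converting back: φ = atan2(z, √(x²+y²)) = -26.02°, λ = atan2(y, x) = -170.71°.

-26.02°, -170.71°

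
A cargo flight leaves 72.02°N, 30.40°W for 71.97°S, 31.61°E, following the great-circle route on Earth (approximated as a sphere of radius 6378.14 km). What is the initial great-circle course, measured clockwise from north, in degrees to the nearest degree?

148°

Δλ = 62.010° = 1.0823 rad.
y = sin Δλ · cos φ₂ = (0.8830)(0.3095) = 0.2733
x = cos φ₁ sin φ₂ − sin φ₁ cos φ₂ cos Δλ = (0.3087)(-0.9509) − (0.9512)(0.3095)(0.4693) = -0.4317
θ = atan2(y, x) = 147.66°, so the bearing is 148°.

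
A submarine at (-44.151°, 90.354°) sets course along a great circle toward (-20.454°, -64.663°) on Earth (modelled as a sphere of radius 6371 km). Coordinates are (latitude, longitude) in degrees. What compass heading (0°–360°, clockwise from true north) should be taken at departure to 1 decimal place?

205.2°

Δλ = -155.017° = -2.7056 rad.
y = sin Δλ · cos φ₂ = (-0.4223)(0.9370) = -0.3957
x = cos φ₁ sin φ₂ − sin φ₁ cos φ₂ cos Δλ = (0.7175)(-0.3495) − (-0.6966)(0.9370)(-0.9064) = -0.8423
θ = atan2(y, x) = -154.84°; adding 360° gives 205.2°.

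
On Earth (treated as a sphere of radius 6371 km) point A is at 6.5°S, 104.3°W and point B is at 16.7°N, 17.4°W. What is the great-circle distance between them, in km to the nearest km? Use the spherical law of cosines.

Let φ₁ = -0.1134 rad, φ₂ = 0.2915 rad, and Δλ = 1.5167 rad.
cos c = sin φ₁ sin φ₂ + cos φ₁ cos φ₂ cos Δλ = (-0.1132)(0.2874) + (0.9936)(0.9578)(0.0541) = 0.01893,
so c = arccos(0.01893) = 1.55186 rad.
Distance = R·c = 6371 × 1.5519 ≈ 9887 km.

9887 km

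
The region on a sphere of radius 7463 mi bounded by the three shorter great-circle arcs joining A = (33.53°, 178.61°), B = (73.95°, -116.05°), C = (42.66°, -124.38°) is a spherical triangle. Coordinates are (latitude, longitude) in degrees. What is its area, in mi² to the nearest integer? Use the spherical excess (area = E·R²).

12819984 mi²

Side lengths (central angles): a = 0.5502, b = 0.7840, c = 0.8931 rad; semiperimeter s = 1.1137.
By l'Huilier's theorem, tan(E/4) = √[tan(s/2) tan((s−a)/2) tan((s−b)/2) tan((s−c)/2)], giving spherical excess E = 0.2302 rad.
Area = E·R² = 0.2302 × (7463)² ≈ 12819984 mi².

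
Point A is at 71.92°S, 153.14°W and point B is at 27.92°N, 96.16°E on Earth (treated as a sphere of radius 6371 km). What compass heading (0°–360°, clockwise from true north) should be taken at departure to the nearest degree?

260°

With φ₁ = -1.2552, φ₂ = 0.4873, Δλ = -1.9321 rad, the forward-azimuth formula gives
θ = atan2( sin Δλ cos φ₂ , cos φ₁ sin φ₂ − sin φ₁ cos φ₂ cos Δλ ) = atan2(-0.8266, -0.1516) = -100.39°.
Adding 360° brings this into [0°, 360°): 260°.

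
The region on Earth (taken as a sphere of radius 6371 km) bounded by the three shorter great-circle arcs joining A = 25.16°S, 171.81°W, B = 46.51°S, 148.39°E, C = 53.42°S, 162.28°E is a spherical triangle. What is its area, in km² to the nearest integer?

2423696 km²

Side lengths (central angles): a = 0.1966, b = 0.5978, c = 0.6648 rad; semiperimeter s = 0.7296.
By l'Huilier's theorem, tan(E/4) = √[tan(s/2) tan((s−a)/2) tan((s−b)/2) tan((s−c)/2)], giving spherical excess E = 0.0597 rad.
Area = E·R² = 0.0597 × (6371)² ≈ 2423696 km².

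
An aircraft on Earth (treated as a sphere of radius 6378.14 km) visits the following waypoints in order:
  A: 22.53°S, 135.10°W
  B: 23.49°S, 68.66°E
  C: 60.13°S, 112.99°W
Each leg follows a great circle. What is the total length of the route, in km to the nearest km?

Leg A→B: central angle 2.2429 rad, distance 14305.3 km.
Leg B→C: central angle 1.6820 rad, distance 10727.8 km.
Total: 14305.3 + 10727.8 ≈ 25033 km.

25033 km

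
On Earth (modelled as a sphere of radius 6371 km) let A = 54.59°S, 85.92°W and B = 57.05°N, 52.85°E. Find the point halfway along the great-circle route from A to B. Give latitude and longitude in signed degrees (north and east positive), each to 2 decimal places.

3.48°, -21.34°

The central angle between A and B is δ = 2.7413 rad.
With f = 0.5, the slerp weights are sin((1−f)δ)/sin δ = 2.5149 and sin(fδ)/sin δ = 2.5149.
Weighted sum of the unit vectors: (2.5149)·(0.0412,-0.5780,-0.8150) + (2.5149)·(0.3285,0.4335,0.8391) = (0.9297, -0.3632, 0.0607).
Converting back: φ = atan2(z, √(x²+y²)) = 3.48°, λ = atan2(y, x) = -21.34°.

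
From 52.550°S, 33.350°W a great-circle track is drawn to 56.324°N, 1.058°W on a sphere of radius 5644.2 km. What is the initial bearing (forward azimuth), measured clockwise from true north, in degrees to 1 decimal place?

Δλ = 32.292° = 0.5636 rad.
y = sin Δλ · cos φ₂ = (0.5342)(0.5545) = 0.2962
x = cos φ₁ sin φ₂ − sin φ₁ cos φ₂ cos Δλ = (0.6081)(0.8322) − (-0.7939)(0.5545)(0.8453) = 0.8781
θ = atan2(y, x) = 18.64°, so the bearing is 18.6°.

18.6°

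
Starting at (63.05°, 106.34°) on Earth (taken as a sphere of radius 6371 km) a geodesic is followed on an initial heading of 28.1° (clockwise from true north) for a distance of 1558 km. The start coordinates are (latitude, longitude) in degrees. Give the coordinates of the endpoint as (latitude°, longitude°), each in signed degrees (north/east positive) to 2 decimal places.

74.09°, 130.92°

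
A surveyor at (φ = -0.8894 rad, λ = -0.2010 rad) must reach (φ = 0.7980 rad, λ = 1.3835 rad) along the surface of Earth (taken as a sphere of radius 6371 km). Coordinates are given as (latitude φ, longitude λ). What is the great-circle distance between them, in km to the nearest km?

13811 km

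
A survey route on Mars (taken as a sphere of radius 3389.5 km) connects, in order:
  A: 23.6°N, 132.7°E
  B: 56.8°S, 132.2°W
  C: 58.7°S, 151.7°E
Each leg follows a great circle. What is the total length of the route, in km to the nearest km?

8918 km

Leg A→B: central angle 1.9602 rad, distance 6644.0 km.
Leg B→C: central angle 0.6708 rad, distance 2273.7 km.
Total: 6644.0 + 2273.7 ≈ 8918 km.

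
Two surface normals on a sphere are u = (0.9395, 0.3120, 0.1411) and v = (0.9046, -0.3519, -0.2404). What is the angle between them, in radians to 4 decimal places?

0.7867 rad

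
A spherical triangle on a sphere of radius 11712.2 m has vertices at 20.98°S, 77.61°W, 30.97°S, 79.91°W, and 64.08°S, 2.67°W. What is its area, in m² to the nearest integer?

9348397 m²

Side lengths (central angles): a = 0.9937, b = 1.1284, c = 0.1780 rad; semiperimeter s = 1.1501.
By l'Huilier's theorem, tan(E/4) = √[tan(s/2) tan((s−a)/2) tan((s−b)/2) tan((s−c)/2)], giving spherical excess E = 0.0681 rad.
Area = E·R² = 0.0681 × (11712.2)² ≈ 9348397 m².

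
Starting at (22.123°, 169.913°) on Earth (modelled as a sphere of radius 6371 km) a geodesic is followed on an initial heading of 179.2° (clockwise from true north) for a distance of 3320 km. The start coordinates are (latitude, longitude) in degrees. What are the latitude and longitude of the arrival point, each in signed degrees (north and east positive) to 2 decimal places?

-7.73°, 170.31°

Angular distance δ = d/R = 3320/6371 = 0.52111 rad; initial bearing θ = 3.1276 rad.
sin φ₂ = sin φ₁ cos δ + cos φ₁ sin δ cos θ = (0.3766)(0.8673) + (0.9264)(0.4978)(-0.9999) = -0.1345, so φ₂ = -7.73°.
Δλ = atan2(sin θ sin δ cos φ₁, cos δ − sin φ₁ sin φ₂) = atan2(0.0064, 0.9179) = 0.402°.
λ₂ = 169.913° + 0.402° = 170.31°.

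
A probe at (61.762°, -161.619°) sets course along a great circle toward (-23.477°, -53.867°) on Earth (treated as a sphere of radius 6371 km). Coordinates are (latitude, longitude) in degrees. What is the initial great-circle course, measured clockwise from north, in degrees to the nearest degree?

86°

Δλ = 107.752° = 1.8806 rad.
y = sin Δλ · cos φ₂ = (0.9524)(0.9172) = 0.8735
x = cos φ₁ sin φ₂ − sin φ₁ cos φ₂ cos Δλ = (0.4731)(-0.3984) − (0.8810)(0.9172)(-0.3049) = 0.0579
θ = atan2(y, x) = 86.21°, so the bearing is 86°.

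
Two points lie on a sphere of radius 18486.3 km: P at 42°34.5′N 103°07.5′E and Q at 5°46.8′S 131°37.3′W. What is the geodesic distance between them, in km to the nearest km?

In radians: φ₁ = 0.7431, φ₂ = -0.1009, Δλ = 125.253° = 2.1861 rad.
Haversine: a = sin²(Δφ/2) + cos φ₁ cos φ₂ sin²(Δλ/2) = 0.1677 + (0.7364)(0.9949)(0.7886) = 0.74551.
Central angle c = 2·arcsin(√a) = 2.08405 rad.
Distance = R·c = 18486.3 × 2.0841 ≈ 38526 km.

38526 km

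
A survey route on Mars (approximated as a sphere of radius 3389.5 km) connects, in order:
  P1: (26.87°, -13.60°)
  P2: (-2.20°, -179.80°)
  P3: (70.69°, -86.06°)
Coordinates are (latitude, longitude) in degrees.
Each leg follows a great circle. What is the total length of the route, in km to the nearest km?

Leg P1→P2: central angle 2.6530 rad, distance 8992.4 km.
Leg P2→P3: central angle 1.6286 rad, distance 5520.2 km.
Total: 8992.4 + 5520.2 ≈ 14513 km.

14513 km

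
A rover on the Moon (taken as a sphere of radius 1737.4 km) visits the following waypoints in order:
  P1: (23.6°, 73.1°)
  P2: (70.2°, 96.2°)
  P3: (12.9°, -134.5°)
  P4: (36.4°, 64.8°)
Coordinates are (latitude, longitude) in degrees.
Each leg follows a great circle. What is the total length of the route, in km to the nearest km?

8064 km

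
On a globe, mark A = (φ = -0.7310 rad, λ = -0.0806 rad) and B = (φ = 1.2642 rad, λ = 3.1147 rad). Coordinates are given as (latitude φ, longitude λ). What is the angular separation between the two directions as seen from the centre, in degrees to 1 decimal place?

149.4°

In radians: φ₁ = -0.7310, φ₂ = 1.2642, Δλ = -176.923° = -3.0879 rad.
Haversine: a = sin²(Δφ/2) + cos φ₁ cos φ₂ sin²(Δλ/2) = 0.7059 + (0.7445)(0.3018)(0.9993) = 0.93043.
Central angle c = 2·arcsin(√a) = 2.60776 rad.
So the angular separation is 149.4°.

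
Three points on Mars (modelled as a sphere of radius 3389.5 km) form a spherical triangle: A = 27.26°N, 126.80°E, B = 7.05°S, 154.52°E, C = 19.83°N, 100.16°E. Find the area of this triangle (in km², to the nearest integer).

1862982 km²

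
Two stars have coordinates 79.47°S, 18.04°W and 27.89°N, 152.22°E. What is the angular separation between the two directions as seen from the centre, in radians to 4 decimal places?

2.2384 rad

In radians: φ₁ = -1.3870, φ₂ = 0.4868, Δλ = 170.260° = 2.9716 rad.
Haversine: a = sin²(Δφ/2) + cos φ₁ cos φ₂ sin²(Δλ/2) = 0.6492 + (0.1828)(0.8838)(0.9928) = 0.80955.
Central angle c = 2·arcsin(√a) = 2.23838 rad.
So the angular separation is 2.2384 rad.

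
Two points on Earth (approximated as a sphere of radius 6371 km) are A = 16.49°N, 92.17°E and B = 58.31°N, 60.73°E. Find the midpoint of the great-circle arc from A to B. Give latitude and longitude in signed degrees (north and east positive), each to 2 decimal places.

The central angle between A and B is δ = 0.8348 rad.
With f = 0.5, the slerp weights are sin((1−f)δ)/sin δ = 0.5470 and sin(fδ)/sin δ = 0.5470.
Weighted sum of the unit vectors: (0.5470)·(-0.0363,0.9582,0.2838) + (0.5470)·(0.2568,0.4583,0.8509) = (0.1206, 0.7747, 0.6207).
Converting back: φ = atan2(z, √(x²+y²)) = 38.36°, λ = atan2(y, x) = 81.15°.

38.36°, 81.15°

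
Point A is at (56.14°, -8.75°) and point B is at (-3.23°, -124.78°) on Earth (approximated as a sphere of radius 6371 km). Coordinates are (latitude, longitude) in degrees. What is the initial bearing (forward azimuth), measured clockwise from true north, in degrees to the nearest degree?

With φ₁ = 0.9798, φ₂ = -0.0564, Δλ = -2.0251 rad, the forward-azimuth formula gives
θ = atan2( sin Δλ cos φ₂ , cos φ₁ sin φ₂ − sin φ₁ cos φ₂ cos Δλ ) = atan2(-0.8971, 0.3324) = -69.67°.
Adding 360° brings this into [0°, 360°): 290°.

290°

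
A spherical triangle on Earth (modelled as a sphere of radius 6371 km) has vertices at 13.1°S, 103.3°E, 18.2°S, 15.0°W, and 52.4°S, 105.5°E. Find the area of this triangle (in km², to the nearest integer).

30675281 km²

Side lengths (central angles): a = 1.6175, b = 0.6866, c = 1.9475 rad; semiperimeter s = 2.1258.
By l'Huilier's theorem, tan(E/4) = √[tan(s/2) tan((s−a)/2) tan((s−b)/2) tan((s−c)/2)], giving spherical excess E = 0.7557 rad.
Area = E·R² = 0.7557 × (6371)² ≈ 30675281 km².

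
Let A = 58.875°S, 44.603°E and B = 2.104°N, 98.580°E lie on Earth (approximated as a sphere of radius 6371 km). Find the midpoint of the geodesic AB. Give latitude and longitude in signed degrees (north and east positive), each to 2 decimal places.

Central angle δ = 1.2949 rad. Interpolating on the sphere with fraction f = 0.5:
P = [sin((1−f)δ)·A + sin(fδ)·B] / sin δ = 0.6269·A + 0.6269·B in Cartesian coordinates,
giving P = (0.1372, 0.8470, -0.5136), i.e. latitude -30.90°, longitude 80.80°.

-30.90°, 80.80°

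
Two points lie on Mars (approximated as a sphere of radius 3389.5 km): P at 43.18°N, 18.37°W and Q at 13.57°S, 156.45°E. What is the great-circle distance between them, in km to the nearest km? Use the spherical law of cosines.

8877 km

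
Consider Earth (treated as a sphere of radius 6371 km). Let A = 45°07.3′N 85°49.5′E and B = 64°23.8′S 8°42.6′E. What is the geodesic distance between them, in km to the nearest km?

Let φ₁ = 0.7875 rad, φ₂ = -1.1239 rad, and Δλ = -1.3459 rad.
cos c = sin φ₁ sin φ₂ + cos φ₁ cos φ₂ cos Δλ = (0.7086)(-0.9018) + (0.7056)(0.4321)(0.2230) = -0.57103,
so c = arccos(-0.57103) = 2.17856 rad.
Distance = R·c = 6371 × 2.1786 ≈ 13880 km.

13880 km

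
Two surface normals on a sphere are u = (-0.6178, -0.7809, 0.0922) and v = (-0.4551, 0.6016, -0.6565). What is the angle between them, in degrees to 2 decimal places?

u·v = -0.2492; |u| = 1.0000, |v| = 1.0000.
cos θ = (u·v)/(|u||v|) = -0.2492, so θ = 104.43°.

104.43°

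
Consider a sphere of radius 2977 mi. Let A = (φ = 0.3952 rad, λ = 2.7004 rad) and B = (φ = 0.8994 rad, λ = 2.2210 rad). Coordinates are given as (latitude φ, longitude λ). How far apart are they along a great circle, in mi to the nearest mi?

1861 mi

In radians: φ₁ = 0.3952, φ₂ = 0.8994, Δλ = -27.468° = -0.4794 rad.
cos c = sin φ₁ sin φ₂ + cos φ₁ cos φ₂ cos Δλ = (0.3850)(0.7830) + (0.9229)(0.6221)(0.8873) = 0.81084,
so c = arccos(0.81084) = 0.62521 rad.
Distance = R·c = 2977 × 0.6252 ≈ 1861 mi.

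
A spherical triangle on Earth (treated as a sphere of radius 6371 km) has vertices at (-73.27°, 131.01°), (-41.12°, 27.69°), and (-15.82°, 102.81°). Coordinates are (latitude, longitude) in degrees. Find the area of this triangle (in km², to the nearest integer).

22569749 km²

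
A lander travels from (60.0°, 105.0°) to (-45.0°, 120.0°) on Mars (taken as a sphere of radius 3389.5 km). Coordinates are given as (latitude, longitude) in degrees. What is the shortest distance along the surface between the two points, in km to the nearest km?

6254 km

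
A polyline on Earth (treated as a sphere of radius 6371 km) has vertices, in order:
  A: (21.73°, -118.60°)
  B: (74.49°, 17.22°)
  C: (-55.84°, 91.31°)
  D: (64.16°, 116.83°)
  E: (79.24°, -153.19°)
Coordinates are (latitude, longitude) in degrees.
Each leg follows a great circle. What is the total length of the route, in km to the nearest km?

Leg A→B: central angle 1.3912 rad, distance 8863.5 km.
Leg B→C: central angle 2.4283 rad, distance 15470.4 km.
Leg C→D: central angle 2.1222 rad, distance 13520.5 km.
Leg D→E: central angle 0.4860 rad, distance 3096.2 km.
Total: 8863.5 + 15470.4 + 13520.5 + 3096.2 ≈ 40951 km.

40951 km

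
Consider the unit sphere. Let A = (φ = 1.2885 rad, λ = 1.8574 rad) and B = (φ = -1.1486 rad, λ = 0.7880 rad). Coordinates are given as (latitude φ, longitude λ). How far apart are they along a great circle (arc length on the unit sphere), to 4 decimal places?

With latitudes φ₁ = 73.826°, φ₂ = -65.810° and longitude difference Δλ = -61.272°:
Haversine: a = sin²(Δφ/2) + cos φ₁ cos φ₂ sin²(Δλ/2) = 0.8810 + (0.2786)(0.4098)(0.2597) = 0.91061.
Central angle c = 2·arcsin(√a) = 2.53434 rad.
On the unit sphere the arc length equals the central angle: 2.5343.

2.5343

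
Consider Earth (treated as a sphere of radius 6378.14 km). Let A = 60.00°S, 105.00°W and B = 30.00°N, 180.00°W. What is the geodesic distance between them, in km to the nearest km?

12103 km

With latitudes φ₁ = -60.000°, φ₂ = 30.000° and longitude difference Δλ = -75.000°:
Haversine: a = sin²(Δφ/2) + cos φ₁ cos φ₂ sin²(Δλ/2) = 0.5000 + (0.5000)(0.8660)(0.3706) = 0.66047.
Central angle c = 2·arcsin(√a) = 1.89752 rad.
Distance = R·c = 6378.14 × 1.8975 ≈ 12103 km.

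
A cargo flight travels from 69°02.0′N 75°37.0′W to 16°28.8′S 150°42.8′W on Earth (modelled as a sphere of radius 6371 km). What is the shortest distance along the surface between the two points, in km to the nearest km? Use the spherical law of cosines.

11139 km

In radians: φ₁ = 1.2049, φ₂ = -0.2876, Δλ = -75.097° = -1.3107 rad.
cos c = sin φ₁ sin φ₂ + cos φ₁ cos φ₂ cos Δλ = (0.9338)(-0.2837) + (0.3578)(0.9589)(0.2572) = -0.17665,
so c = arccos(-0.17665) = 1.74838 rad.
Distance = R·c = 6371 × 1.7484 ≈ 11139 km.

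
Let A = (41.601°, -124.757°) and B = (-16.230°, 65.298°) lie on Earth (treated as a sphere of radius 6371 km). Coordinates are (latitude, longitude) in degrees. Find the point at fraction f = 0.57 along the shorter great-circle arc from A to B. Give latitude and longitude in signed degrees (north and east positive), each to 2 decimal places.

46.43°, 87.84°

Central angle δ = 2.6737 rad. Interpolating on the sphere with fraction f = 0.57:
P = [sin((1−f)δ)·A + sin(fδ)·B] / sin δ = 2.0236·A + 2.2149·B in Cartesian coordinates,
giving P = (0.0260, 0.6888, 0.7245), i.e. latitude 46.43°, longitude 87.84°.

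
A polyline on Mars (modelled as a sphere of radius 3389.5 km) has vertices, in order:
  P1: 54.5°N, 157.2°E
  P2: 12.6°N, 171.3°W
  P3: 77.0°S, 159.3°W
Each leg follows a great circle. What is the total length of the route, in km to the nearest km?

Leg P1→P2: central angle 0.8489 rad, distance 2877.4 km.
Leg P2→P3: central angle 1.5686 rad, distance 5316.8 km.
Total: 2877.4 + 5316.8 ≈ 8194 km.

8194 km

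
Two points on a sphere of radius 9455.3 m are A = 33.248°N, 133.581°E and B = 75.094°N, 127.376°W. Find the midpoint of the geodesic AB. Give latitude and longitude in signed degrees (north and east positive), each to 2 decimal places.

61.12°, 151.28°

The central angle between A and B is δ = 1.0518 rad.
With f = 0.5, the slerp weights are sin((1−f)δ)/sin δ = 0.5781 and sin(fδ)/sin δ = 0.5781.
Weighted sum of the unit vectors: (0.5781)·(-0.5765,0.6058,0.5483) + (0.5781)·(-0.1562,-0.2044,0.9663) = (-0.4236, 0.2321, 0.8756).
Converting back: φ = atan2(z, √(x²+y²)) = 61.12°, λ = atan2(y, x) = 151.28°.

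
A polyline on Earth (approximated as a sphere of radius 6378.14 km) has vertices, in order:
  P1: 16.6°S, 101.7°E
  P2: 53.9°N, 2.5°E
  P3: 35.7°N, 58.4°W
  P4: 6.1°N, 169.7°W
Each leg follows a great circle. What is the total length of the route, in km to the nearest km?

28647 km

Leg P1→P2: central angle 1.8977 rad, distance 12103.8 km.
Leg P2→P3: central angle 0.7895 rad, distance 5035.6 km.
Leg P3→P4: central angle 1.8042 rad, distance 11507.6 km.
Total: 12103.8 + 5035.6 + 11507.6 ≈ 28647 km.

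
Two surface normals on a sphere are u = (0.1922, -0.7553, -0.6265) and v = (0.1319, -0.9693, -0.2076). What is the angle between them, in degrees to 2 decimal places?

27.43°

u·v = 0.8875; |u| = 1.0000, |v| = 1.0000.
cos θ = (u·v)/(|u||v|) = 0.8875, so θ = 27.43°.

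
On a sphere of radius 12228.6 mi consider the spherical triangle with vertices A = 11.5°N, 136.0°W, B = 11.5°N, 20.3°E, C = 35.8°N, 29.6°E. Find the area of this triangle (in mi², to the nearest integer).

143234238 mi²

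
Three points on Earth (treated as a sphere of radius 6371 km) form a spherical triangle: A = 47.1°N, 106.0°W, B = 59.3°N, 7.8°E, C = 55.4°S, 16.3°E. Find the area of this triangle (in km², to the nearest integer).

89446680 km²

Side lengths (central angles): a = 2.0054, b = 2.5142, c = 1.0591 rad; semiperimeter s = 2.7893.
By l'Huilier's theorem, tan(E/4) = √[tan(s/2) tan((s−a)/2) tan((s−b)/2) tan((s−c)/2)], giving spherical excess E = 2.2037 rad.
Area = E·R² = 2.2037 × (6371)² ≈ 89446680 km².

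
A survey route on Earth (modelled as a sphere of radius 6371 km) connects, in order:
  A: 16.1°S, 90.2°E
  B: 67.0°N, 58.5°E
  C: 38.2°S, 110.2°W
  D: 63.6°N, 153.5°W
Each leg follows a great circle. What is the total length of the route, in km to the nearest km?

38280 km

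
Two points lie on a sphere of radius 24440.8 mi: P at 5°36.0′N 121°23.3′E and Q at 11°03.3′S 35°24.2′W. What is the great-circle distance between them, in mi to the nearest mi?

With latitudes φ₁ = 5.600°, φ₂ = -11.055° and longitude difference Δλ = -156.792°:
cos c = sin φ₁ sin φ₂ + cos φ₁ cos φ₂ cos Δλ = (0.0976)(-0.1918) + (0.9952)(0.9814)(-0.9191) = -0.91643,
so c = arccos(-0.91643) = 2.72986 rad.
Distance = R·c = 24440.8 × 2.7299 ≈ 66720 mi.

66720 mi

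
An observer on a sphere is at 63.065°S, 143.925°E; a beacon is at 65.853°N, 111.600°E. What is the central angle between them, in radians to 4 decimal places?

In radians: φ₁ = -1.1007, φ₂ = 1.1494, Δλ = -32.325° = -0.5642 rad.
Haversine: a = sin²(Δφ/2) + cos φ₁ cos φ₂ sin²(Δλ/2) = 0.8141 + (0.4530)(0.4091)(0.0775) = 0.82846.
Central angle c = 2·arcsin(√a) = 2.28753 rad.
So the angular separation is 2.2875 rad.

2.2875 rad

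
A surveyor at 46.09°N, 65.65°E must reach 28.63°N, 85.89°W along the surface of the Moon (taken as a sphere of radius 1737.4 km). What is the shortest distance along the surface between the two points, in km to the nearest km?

3061 km

With latitudes φ₁ = 46.090°, φ₂ = 28.630° and longitude difference Δλ = -151.540°:
cos c = sin φ₁ sin φ₂ + cos φ₁ cos φ₂ cos Δλ = (0.7204)(0.4792) + (0.6935)(0.8777)(-0.8792) = -0.18997,
so c = arccos(-0.18997) = 1.76193 rad.
Distance = R·c = 1737.4 × 1.7619 ≈ 3061 km.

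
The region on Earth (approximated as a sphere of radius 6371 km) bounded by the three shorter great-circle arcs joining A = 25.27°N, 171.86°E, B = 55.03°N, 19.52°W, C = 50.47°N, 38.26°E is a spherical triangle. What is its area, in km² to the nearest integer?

26968450 km²

Side lengths (central angles): a = 0.5979, b = 1.6385, c = 1.7298 rad; semiperimeter s = 1.9831.
By l'Huilier's theorem, tan(E/4) = √[tan(s/2) tan((s−a)/2) tan((s−b)/2) tan((s−c)/2)], giving spherical excess E = 0.6644 rad.
Area = E·R² = 0.6644 × (6371)² ≈ 26968450 km².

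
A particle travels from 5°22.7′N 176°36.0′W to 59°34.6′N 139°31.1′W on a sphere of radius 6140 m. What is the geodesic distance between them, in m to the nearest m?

6549 m

In radians: φ₁ = 0.0939, φ₂ = 1.0398, Δλ = 37.082° = 0.6472 rad.
Haversine: a = sin²(Δφ/2) + cos φ₁ cos φ₂ sin²(Δλ/2) = 0.2075 + (0.9956)(0.5064)(0.1011) = 0.25849.
Central angle c = 2·arcsin(√a) = 1.06669 rad.
Distance = R·c = 6140 × 1.0667 ≈ 6549 m.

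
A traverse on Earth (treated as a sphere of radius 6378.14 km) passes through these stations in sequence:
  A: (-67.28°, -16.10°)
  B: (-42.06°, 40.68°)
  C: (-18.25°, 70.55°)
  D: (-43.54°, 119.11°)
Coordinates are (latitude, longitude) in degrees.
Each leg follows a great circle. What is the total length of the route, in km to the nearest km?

Leg A→B: central angle 0.6840 rad, distance 4362.9 km.
Leg B→C: central angle 0.6072 rad, distance 3873.1 km.
Leg C→D: central angle 0.8348 rad, distance 5324.2 km.
Total: 4362.9 + 3873.1 + 5324.2 ≈ 13560 km.

13560 km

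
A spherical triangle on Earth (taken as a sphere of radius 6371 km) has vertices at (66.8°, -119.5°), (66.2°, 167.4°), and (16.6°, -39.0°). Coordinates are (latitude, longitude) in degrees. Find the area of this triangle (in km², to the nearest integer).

8596359 km²

Side lengths (central angles): a = 1.6559, b = 1.2399, c = 0.4796 rad; semiperimeter s = 1.6877.
By l'Huilier's theorem, tan(E/4) = √[tan(s/2) tan((s−a)/2) tan((s−b)/2) tan((s−c)/2)], giving spherical excess E = 0.2118 rad.
Area = E·R² = 0.2118 × (6371)² ≈ 8596359 km².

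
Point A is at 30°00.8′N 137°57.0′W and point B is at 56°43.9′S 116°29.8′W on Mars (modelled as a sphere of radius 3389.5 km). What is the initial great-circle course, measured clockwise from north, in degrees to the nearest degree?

Δλ = 21.453° = 0.3744 rad.
y = sin Δλ · cos φ₂ = (0.3657)(0.5486) = 0.2006
x = cos φ₁ sin φ₂ − sin φ₁ cos φ₂ cos Δλ = (0.8659)(-0.8361) − (0.5002)(0.5486)(0.9307) = -0.9794
θ = atan2(y, x) = 168.42°, so the bearing is 168°.

168°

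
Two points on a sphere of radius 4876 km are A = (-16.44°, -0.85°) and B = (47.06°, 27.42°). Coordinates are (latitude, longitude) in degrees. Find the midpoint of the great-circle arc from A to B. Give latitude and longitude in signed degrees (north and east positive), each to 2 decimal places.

15.75°, 10.84°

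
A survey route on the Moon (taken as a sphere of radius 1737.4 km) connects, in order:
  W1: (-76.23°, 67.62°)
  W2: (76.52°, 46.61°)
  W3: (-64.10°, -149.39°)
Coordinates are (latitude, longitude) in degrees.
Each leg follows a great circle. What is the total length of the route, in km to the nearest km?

Leg W1→W2: central angle 2.6741 rad, distance 4646.0 km.
Leg W2→W3: central angle 2.9072 rad, distance 5050.9 km.
Total: 4646.0 + 5050.9 ≈ 9697 km.

9697 km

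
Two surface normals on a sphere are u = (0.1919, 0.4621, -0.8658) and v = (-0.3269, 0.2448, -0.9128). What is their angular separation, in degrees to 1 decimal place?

u·v = 0.8407; |u| = 1.0000, |v| = 1.0000.
cos θ = (u·v)/(|u||v|) = 0.8407, so θ = 32.8°.

32.8°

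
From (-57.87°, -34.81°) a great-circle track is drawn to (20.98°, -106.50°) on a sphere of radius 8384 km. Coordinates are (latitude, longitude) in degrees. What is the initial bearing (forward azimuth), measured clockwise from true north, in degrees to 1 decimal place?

296.3°

Δλ = -71.690° = -1.2512 rad.
y = sin Δλ · cos φ₂ = (-0.9494)(0.9337) = -0.8864
x = cos φ₁ sin φ₂ − sin φ₁ cos φ₂ cos Δλ = (0.5318)(0.3580) − (-0.8468)(0.9337)(0.3142) = 0.4388
θ = atan2(y, x) = -63.66°; adding 360° gives 296.3°.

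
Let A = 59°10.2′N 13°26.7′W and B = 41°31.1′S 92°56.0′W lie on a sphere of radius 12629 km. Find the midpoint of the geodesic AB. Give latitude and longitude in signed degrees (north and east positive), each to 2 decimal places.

Central angle δ = 2.0935 rad. Interpolating on the sphere with fraction f = 0.5:
P = [sin((1−f)δ)·A + sin(fδ)·B] / sin δ = 0.9992·A + 0.9992·B in Cartesian coordinates,
giving P = (0.4598, -0.8662, 0.1957), i.e. latitude 11.28°, longitude -62.04°.

11.28°, -62.04°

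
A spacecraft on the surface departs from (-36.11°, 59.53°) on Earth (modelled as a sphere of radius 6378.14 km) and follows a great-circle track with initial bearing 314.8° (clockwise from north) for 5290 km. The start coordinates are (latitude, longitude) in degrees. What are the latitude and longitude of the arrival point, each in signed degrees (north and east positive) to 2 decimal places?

1.25°, 27.97°

Angular distance δ = d/R = 5290/6378.14 = 0.82940 rad; initial bearing θ = 5.4943 rad.
sin φ₂ = sin φ₁ cos δ + cos φ₁ sin δ cos θ = (-0.5893)(0.6753) + (0.8079)(0.7375)(0.7046) = 0.0219, so φ₂ = 1.25°.
Δλ = atan2(sin θ sin δ cos φ₁, cos δ − sin φ₁ sin φ₂) = atan2(-0.4228, 0.6882) = -31.564°.
λ₂ = 59.530° − 31.564° = 27.97°.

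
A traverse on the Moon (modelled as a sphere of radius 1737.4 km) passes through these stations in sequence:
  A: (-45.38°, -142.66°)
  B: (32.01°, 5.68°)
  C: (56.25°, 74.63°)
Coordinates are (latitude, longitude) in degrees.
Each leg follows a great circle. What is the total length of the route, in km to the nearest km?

6203 km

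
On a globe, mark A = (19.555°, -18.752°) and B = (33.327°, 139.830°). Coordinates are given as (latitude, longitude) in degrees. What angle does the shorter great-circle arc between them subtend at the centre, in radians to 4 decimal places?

2.1521 rad

Let φ₁ = 0.3413 rad, φ₂ = 0.5817 rad, and Δλ = 2.7678 rad.
Haversine: a = sin²(Δφ/2) + cos φ₁ cos φ₂ sin²(Δλ/2) = 0.0144 + (0.9423)(0.8355)(0.9655) = 0.77454.
Central angle c = 2·arcsin(√a) = 2.15207 rad.
So the angular separation is 2.1521 rad.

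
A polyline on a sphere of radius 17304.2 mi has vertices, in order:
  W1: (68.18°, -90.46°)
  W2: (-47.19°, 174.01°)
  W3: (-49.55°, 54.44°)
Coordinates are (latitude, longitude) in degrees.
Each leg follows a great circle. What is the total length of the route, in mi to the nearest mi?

61896 mi

Leg W1→W2: central angle 2.3538 rad, distance 40730.2 mi.
Leg W2→W3: central angle 1.2232 rad, distance 21165.7 mi.
Total: 40730.2 + 21165.7 ≈ 61896 mi.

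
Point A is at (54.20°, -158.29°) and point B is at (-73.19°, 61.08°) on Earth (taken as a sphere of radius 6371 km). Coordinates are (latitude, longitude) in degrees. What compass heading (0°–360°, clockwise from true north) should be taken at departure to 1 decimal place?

Δλ = -140.630° = -2.4545 rad.
y = sin Δλ · cos φ₂ = (-0.6343)(0.2892) = -0.1834
x = cos φ₁ sin φ₂ − sin φ₁ cos φ₂ cos Δλ = (0.5850)(-0.9573) − (0.8111)(0.2892)(-0.7731) = -0.3786
θ = atan2(y, x) = -154.15°; adding 360° gives 205.9°.

205.9°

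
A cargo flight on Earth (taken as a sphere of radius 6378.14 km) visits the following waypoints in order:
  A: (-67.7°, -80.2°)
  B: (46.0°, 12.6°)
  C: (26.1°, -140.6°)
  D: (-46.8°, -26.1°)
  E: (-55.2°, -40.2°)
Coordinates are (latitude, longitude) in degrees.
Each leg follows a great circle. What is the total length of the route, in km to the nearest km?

41628 km

Leg A→B: central angle 2.3164 rad, distance 14774.3 km.
Leg B→C: central angle 1.8135 rad, distance 11566.9 km.
Leg C→D: central angle 2.1842 rad, distance 13931.0 km.
Leg D→E: central angle 0.2125 rad, distance 1355.5 km.
Total: 14774.3 + 11566.9 + 13931.0 + 1355.5 ≈ 41628 km.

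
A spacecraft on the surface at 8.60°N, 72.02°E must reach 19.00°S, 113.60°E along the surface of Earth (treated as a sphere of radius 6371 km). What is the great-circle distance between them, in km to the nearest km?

In radians: φ₁ = 0.1501, φ₂ = -0.3316, Δλ = 41.580° = 0.7257 rad.
Haversine: a = sin²(Δφ/2) + cos φ₁ cos φ₂ sin²(Δλ/2) = 0.0569 + (0.9888)(0.9455)(0.1260) = 0.17468.
Central angle c = 2·arcsin(√a) = 0.86237 rad.
Distance = R·c = 6371 × 0.8624 ≈ 5494 km.

5494 km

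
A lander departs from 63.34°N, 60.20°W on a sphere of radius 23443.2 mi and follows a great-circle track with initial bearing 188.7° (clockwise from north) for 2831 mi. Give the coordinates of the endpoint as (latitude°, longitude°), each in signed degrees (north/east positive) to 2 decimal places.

56.49°, -62.09°

Angular distance δ = d/R = 2831/23443.2 = 0.12076 rad; initial bearing θ = 3.2934 rad.
sin φ₂ = sin φ₁ cos δ + cos φ₁ sin δ cos θ = (0.8937)(0.9927) + (0.4487)(0.1205)(-0.9885) = 0.8337, so φ₂ = 56.49°.
Δλ = atan2(sin θ sin δ cos φ₁, cos δ − sin φ₁ sin φ₂) = atan2(-0.0082, 0.2476) = -1.891°.
λ₂ = -60.200° − 1.891° = -62.09°.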